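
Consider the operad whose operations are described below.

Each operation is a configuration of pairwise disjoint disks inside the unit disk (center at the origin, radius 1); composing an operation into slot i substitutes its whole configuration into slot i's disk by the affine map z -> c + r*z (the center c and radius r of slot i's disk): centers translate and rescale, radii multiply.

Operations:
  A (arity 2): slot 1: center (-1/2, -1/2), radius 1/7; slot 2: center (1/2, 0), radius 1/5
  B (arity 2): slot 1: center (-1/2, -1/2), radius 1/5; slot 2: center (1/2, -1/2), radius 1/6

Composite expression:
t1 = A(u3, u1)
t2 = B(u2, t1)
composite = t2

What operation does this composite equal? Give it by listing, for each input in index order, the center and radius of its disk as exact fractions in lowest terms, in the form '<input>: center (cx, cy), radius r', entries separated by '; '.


u1: center (7/12, -1/2), radius 1/30; u2: center (-1/2, -1/2), radius 1/5; u3: center (5/12, -7/12), radius 1/42

Affine substitution under B: radii multiply and u-centers shift.
tracing u2 down its 1-map path: center (-1/2, -1/2), radius 1/5
tracing u3 down its 2-map path: center (5/12, -7/12), radius 1/42
tracing u1 down its 2-map path: center (7/12, -1/2), radius 1/30


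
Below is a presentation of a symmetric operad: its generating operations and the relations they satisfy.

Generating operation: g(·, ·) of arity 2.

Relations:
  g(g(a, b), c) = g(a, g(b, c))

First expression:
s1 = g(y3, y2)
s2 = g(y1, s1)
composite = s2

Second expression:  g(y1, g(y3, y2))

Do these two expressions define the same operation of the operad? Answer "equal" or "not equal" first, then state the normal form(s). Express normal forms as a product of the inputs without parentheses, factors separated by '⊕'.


equal; the common form is y1 ⊕ y3 ⊕ y2


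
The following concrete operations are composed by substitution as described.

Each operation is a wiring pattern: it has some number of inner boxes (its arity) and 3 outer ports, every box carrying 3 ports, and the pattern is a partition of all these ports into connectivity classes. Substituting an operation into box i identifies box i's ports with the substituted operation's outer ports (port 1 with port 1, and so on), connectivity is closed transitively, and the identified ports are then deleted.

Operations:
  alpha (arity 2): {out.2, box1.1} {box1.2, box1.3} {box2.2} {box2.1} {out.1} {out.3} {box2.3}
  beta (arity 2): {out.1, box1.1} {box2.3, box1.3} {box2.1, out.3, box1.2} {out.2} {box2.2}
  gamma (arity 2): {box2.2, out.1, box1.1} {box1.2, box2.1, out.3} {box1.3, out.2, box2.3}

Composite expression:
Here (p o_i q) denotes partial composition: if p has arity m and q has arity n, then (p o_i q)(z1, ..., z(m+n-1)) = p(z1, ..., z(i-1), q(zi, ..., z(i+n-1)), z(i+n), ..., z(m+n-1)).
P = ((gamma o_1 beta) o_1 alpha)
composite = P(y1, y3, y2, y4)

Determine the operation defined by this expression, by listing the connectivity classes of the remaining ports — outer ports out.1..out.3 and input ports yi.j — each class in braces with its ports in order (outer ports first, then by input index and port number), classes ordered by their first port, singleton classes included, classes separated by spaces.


{out.1, y4.2} {out.2, y1.1, y2.1, y4.3} {out.3, y4.1} {y1.2, y1.3} {y2.2} {y2.3} {y3.1} {y3.2} {y3.3}

Reachability decides: close wires over gamma-identified ports.
composing alpha on (y1, y3), with out.j its own outer ports: {out.1} {out.2, y1.1} {out.3} {y1.2, y1.3} {y3.1} {y3.2} {y3.3}
composing beta on (y1, y3, y2), with out.j its own outer ports: {out.1} {out.2} {out.3, y1.1, y2.1} {y1.2, y1.3} {y2.2} {y2.3} {y3.1} {y3.2} {y3.3}
composing gamma on (y1, y3, y2, y4), with out.j its own outer ports: {out.1, y4.2} {out.2, y1.1, y2.1, y4.3} {out.3, y4.1} {y1.2, y1.3} {y2.2} {y2.3} {y3.1} {y3.2} {y3.3}


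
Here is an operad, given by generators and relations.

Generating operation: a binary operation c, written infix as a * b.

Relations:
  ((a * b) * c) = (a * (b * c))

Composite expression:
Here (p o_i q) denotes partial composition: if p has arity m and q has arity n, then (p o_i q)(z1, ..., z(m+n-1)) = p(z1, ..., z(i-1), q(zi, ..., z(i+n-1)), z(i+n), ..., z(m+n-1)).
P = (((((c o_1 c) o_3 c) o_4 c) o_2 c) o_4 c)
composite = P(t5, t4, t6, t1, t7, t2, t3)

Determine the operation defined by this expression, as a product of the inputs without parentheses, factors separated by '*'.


t5 * t4 * t6 * t1 * t7 * t2 * t3


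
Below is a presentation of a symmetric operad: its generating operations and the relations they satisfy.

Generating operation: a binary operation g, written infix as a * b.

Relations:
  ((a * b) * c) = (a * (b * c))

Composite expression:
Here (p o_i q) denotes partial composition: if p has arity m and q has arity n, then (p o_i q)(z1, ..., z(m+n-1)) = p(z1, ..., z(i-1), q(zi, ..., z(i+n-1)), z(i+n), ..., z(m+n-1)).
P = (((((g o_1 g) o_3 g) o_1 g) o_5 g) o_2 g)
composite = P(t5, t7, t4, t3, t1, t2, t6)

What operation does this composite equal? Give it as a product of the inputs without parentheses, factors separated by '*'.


Key point: g is associative — brackets drop, the t-order remains.
(t7 * t4) flattens to t7 * t4
(t5 * (t7 * t4)) flattens to t5 * t7 * t4
((t5 * (t7 * t4)) * t3) flattens to t5 * t7 * t4 * t3
(t2 * t6) flattens to t2 * t6
(t1 * (t2 * t6)) flattens to t1 * t2 * t6
(((t5 * (t7 * t4)) * t3) * (t1 * (t2 * t6))) flattens to t5 * t7 * t4 * t3 * t1 * t2 * t6

t5 * t7 * t4 * t3 * t1 * t2 * t6


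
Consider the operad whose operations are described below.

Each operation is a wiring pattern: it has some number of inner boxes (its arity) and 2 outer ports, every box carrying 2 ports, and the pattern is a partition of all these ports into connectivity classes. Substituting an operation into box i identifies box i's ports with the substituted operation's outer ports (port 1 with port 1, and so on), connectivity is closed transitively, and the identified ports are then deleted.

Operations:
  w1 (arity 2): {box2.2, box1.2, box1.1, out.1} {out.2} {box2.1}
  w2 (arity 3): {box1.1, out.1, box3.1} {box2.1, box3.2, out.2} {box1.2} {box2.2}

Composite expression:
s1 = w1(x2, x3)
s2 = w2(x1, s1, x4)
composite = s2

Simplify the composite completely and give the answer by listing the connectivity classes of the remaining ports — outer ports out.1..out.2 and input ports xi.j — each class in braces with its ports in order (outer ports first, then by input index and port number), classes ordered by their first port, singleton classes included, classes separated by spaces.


{out.1, x1.1, x4.1} {out.2, x2.1, x2.2, x3.2, x4.2} {x1.2} {x3.1}

Reachability decides: close wires over w2-identified ports.
composing w1 on (x2, x3), with out.j its own outer ports: {out.1, x2.1, x2.2, x3.2} {out.2} {x3.1}
composing w2 on (x1, x2, x3, x4), with out.j its own outer ports: {out.1, x1.1, x4.1} {out.2, x2.1, x2.2, x3.2, x4.2} {x1.2} {x3.1}


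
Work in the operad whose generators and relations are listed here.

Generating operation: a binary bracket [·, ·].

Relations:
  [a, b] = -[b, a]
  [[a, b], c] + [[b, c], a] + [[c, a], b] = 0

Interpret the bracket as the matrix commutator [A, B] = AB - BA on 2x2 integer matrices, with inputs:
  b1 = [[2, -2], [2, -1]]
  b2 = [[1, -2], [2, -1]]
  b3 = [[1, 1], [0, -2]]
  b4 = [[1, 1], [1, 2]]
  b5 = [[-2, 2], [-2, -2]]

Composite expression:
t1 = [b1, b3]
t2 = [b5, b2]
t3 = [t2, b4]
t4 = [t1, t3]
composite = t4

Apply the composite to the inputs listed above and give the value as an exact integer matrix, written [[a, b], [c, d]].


[[60, 16], [16, -60]]

[b1, b3] = [[-2, 9], [6, 2]]
[b5, b2] = [[0, -4], [-4, 0]]
[[b5, b2], b4] = [[0, -4], [4, 0]]
[[b1, b3], [[b5, b2], b4]] = [[60, 16], [16, -60]]


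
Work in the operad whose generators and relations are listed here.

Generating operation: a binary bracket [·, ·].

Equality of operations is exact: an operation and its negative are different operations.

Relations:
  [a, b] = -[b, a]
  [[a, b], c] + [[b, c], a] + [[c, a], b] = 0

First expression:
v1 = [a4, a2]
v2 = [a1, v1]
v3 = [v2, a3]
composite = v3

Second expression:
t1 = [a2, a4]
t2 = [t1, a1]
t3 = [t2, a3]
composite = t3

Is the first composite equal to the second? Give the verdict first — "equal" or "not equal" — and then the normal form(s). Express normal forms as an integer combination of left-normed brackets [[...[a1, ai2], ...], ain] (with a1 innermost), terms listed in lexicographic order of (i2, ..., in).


The first expression reduces to -[[[a1, a2], a4], a3] + [[[a1, a4], a2], a3]
The second expression reduces to -[[[a1, a2], a4], a3] + [[[a1, a4], a2], a3]
Identical normal forms: equal.

equal — both sides give -[[[a1, a2], a4], a3] + [[[a1, a4], a2], a3]


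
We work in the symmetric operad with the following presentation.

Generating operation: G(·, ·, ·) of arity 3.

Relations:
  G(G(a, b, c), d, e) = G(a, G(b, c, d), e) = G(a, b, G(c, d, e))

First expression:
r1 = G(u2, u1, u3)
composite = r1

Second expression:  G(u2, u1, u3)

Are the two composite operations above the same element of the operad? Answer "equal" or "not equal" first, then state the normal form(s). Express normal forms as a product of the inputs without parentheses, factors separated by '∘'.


equal — both sides give u2 ∘ u1 ∘ u3


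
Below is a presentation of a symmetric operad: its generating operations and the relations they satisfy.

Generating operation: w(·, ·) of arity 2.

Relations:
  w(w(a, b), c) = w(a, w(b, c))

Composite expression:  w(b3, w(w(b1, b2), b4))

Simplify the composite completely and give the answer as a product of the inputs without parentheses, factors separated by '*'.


b3 * b1 * b2 * b4

Under associativity of w, the answer is the b's in reading order.
w(b1, b2) unparenthesizes to b1 * b2
w(w(b1, b2), b4) unparenthesizes to b1 * b2 * b4
w(b3, w(w(b1, b2), b4)) unparenthesizes to b3 * b1 * b2 * b4


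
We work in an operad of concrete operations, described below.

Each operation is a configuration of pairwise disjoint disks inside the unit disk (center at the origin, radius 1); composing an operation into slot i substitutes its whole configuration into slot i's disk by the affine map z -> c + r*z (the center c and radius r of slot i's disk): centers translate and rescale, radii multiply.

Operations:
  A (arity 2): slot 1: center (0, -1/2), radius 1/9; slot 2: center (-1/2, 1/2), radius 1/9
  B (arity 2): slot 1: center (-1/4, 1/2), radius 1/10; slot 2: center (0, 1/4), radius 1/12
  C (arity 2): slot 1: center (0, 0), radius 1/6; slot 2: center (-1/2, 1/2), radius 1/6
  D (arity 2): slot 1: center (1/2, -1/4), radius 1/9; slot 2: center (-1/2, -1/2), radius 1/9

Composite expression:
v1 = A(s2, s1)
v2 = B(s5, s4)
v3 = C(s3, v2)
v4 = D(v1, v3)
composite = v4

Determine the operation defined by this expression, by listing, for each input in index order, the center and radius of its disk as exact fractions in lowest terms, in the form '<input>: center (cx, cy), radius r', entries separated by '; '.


s1: center (4/9, -7/36), radius 1/81; s2: center (1/2, -11/36), radius 1/81; s3: center (-1/2, -1/2), radius 1/54; s4: center (-5/9, -95/216), radius 1/648; s5: center (-121/216, -47/108), radius 1/540

Nesting under D composes maps z -> c + r*z down each s-path.
for s2, the 2-step affine chain lands on center (1/2, -11/36), radius 1/81
for s1, the 2-step affine chain lands on center (4/9, -7/36), radius 1/81
for s3, the 2-step affine chain lands on center (-1/2, -1/2), radius 1/54
for s5, the 3-step affine chain lands on center (-121/216, -47/108), radius 1/540
for s4, the 3-step affine chain lands on center (-5/9, -95/216), radius 1/648


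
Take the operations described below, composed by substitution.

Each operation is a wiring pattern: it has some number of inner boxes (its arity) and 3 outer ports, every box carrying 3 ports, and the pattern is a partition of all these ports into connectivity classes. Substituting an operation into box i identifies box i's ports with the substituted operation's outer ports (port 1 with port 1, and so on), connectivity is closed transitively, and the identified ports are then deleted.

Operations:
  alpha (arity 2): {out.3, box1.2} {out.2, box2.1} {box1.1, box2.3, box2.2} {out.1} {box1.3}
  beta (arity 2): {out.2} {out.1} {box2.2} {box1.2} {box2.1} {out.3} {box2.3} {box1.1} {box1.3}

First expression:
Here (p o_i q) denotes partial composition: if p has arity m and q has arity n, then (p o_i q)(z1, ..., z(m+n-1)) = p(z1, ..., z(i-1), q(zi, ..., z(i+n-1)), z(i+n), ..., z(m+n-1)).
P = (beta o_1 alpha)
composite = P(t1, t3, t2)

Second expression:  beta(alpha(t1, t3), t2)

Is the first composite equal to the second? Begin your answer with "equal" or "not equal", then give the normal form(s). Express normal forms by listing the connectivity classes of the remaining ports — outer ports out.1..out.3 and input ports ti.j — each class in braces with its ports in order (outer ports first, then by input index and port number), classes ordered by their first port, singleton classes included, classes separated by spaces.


equal; the common form is {out.1} {out.2} {out.3} {t1.1, t3.2, t3.3} {t1.2} {t1.3} {t2.1} {t2.2} {t2.3} {t3.1}

The first composite normalizes to {out.1} {out.2} {out.3} {t1.1, t3.2, t3.3} {t1.2} {t1.3} {t2.1} {t2.2} {t2.3} {t3.1}
The second composite normalizes to {out.1} {out.2} {out.3} {t1.1, t3.2, t3.3} {t1.2} {t1.3} {t2.1} {t2.2} {t2.3} {t3.1}
Both agree, so they are equal.


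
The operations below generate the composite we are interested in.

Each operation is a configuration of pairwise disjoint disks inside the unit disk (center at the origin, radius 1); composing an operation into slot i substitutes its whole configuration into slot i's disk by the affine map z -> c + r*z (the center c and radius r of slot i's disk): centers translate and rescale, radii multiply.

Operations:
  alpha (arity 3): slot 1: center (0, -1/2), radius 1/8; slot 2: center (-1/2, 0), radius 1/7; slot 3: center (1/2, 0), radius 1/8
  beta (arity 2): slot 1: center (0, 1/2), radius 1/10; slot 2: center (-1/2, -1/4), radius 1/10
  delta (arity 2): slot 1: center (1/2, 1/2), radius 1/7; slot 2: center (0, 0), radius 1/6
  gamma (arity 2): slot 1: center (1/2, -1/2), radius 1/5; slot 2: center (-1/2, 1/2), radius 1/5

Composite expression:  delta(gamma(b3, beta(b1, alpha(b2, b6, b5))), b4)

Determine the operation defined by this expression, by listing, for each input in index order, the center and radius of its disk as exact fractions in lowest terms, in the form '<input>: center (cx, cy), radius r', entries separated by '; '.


b1: center (3/7, 41/70), radius 1/350; b2: center (29/70, 197/350), radius 1/2800; b3: center (4/7, 3/7), radius 1/35; b4: center (0, 0), radius 1/6; b5: center (291/700, 79/140), radius 1/2800; b6: center (289/700, 79/140), radius 1/2450

Follow each b-input down from delta: c' goes to c + r*c', radius to r*r'.
input b3: composing its 2 substitution steps yields center (4/7, 3/7), radius 1/35
input b1: composing its 3 substitution steps yields center (3/7, 41/70), radius 1/350
input b2: composing its 4 substitution steps yields center (29/70, 197/350), radius 1/2800
input b6: composing its 4 substitution steps yields center (289/700, 79/140), radius 1/2450
input b5: composing its 4 substitution steps yields center (291/700, 79/140), radius 1/2800
input b4: composing its 1 substitution step yields center (0, 0), radius 1/6


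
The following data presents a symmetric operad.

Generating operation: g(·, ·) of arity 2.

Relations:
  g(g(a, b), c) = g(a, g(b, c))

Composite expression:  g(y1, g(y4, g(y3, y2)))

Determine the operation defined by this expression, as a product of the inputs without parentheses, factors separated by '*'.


y1 * y4 * y3 * y2

Under associativity of g, the answer is the y's in reading order.
g(y3, y2) unparenthesizes to y3 * y2
g(y4, g(y3, y2)) unparenthesizes to y4 * y3 * y2
g(y1, g(y4, g(y3, y2))) unparenthesizes to y1 * y4 * y3 * y2


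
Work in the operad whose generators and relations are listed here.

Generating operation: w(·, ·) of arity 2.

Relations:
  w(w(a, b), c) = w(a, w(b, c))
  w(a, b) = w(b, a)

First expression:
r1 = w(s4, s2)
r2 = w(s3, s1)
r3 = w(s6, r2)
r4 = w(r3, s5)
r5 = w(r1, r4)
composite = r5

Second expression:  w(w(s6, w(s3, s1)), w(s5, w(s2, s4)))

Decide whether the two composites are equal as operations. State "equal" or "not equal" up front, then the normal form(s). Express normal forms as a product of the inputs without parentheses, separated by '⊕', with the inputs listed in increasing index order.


equal — both sides give s1 ⊕ s2 ⊕ s3 ⊕ s4 ⊕ s5 ⊕ s6

The first expression reduces to s1 ⊕ s2 ⊕ s3 ⊕ s4 ⊕ s5 ⊕ s6
The second expression reduces to s1 ⊕ s2 ⊕ s3 ⊕ s4 ⊕ s5 ⊕ s6
The forms coincide; equal.


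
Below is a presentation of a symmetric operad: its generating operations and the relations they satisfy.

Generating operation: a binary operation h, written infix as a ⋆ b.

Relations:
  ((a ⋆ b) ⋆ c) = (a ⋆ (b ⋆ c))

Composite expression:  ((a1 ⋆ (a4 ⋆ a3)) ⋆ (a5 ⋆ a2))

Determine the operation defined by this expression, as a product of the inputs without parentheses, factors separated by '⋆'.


a1 ⋆ a4 ⋆ a3 ⋆ a5 ⋆ a2


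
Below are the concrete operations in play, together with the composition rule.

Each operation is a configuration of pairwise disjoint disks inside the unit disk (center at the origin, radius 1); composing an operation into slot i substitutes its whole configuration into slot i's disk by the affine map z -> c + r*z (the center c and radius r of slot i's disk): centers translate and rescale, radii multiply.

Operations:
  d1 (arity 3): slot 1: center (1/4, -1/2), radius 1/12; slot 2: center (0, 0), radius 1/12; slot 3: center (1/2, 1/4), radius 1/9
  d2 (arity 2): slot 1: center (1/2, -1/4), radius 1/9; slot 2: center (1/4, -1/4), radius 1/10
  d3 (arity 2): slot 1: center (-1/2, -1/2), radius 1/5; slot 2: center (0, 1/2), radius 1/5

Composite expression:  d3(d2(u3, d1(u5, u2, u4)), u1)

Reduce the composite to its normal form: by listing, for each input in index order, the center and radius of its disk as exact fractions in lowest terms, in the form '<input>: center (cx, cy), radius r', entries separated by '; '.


Each u-disk chains the slot maps above it in d3; radii multiply.
u3 passes through 2 substitutions, ending at center (-2/5, -11/20), radius 1/45
u5 passes through 3 substitutions, ending at center (-89/200, -14/25), radius 1/600
u2 passes through 3 substitutions, ending at center (-9/20, -11/20), radius 1/600
u4 passes through 3 substitutions, ending at center (-11/25, -109/200), radius 1/450
u1 passes through 1 substitution, ending at center (0, 1/2), radius 1/5

u1: center (0, 1/2), radius 1/5; u2: center (-9/20, -11/20), radius 1/600; u3: center (-2/5, -11/20), radius 1/45; u4: center (-11/25, -109/200), radius 1/450; u5: center (-89/200, -14/25), radius 1/600


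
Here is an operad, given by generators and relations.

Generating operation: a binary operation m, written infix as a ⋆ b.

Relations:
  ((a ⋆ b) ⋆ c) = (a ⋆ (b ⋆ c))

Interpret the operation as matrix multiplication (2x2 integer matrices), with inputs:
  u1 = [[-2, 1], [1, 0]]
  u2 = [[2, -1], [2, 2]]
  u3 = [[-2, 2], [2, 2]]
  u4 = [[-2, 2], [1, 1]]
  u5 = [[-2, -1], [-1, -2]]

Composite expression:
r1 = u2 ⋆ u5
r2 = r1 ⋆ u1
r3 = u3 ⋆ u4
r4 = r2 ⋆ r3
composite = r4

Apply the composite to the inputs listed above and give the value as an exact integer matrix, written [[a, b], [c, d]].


[[42, -30], [48, -48]]


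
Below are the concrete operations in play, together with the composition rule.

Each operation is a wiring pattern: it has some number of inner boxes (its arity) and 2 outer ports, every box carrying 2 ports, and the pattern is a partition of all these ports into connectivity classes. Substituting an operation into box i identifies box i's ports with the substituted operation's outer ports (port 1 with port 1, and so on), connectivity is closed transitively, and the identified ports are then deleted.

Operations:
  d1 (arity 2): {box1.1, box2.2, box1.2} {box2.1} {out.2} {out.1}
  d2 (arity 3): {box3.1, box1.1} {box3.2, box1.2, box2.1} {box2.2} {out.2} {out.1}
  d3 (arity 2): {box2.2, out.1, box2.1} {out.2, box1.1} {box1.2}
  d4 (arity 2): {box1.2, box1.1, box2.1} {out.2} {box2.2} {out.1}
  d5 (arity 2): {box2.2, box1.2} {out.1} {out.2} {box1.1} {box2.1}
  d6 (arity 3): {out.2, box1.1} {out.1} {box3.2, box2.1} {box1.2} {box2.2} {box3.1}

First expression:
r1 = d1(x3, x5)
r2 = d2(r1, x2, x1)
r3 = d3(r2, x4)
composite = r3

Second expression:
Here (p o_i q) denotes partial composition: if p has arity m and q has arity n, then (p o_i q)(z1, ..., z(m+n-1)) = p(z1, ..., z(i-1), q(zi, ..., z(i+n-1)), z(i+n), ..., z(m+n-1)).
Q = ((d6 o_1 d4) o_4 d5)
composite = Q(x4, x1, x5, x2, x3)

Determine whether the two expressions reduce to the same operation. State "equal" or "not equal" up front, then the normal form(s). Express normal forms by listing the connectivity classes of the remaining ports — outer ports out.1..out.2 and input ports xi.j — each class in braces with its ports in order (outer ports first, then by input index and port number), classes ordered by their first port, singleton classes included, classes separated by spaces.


not equal; the first gives {out.1, x4.1, x4.2} {out.2} {x1.1} {x1.2, x2.1} {x2.2} {x3.1, x3.2, x5.2} {x5.1} and the second {out.1} {out.2} {x1.1, x4.1, x4.2} {x1.2} {x2.1} {x2.2, x3.2} {x3.1} {x5.1} {x5.2}

Reducing the first expression gives {out.1, x4.1, x4.2} {out.2} {x1.1} {x1.2, x2.1} {x2.2} {x3.1, x3.2, x5.2} {x5.1}
Reducing the second expression gives {out.1} {out.2} {x1.1, x4.1, x4.2} {x1.2} {x2.1} {x2.2, x3.2} {x3.1} {x5.1} {x5.2}
No match — not equal.


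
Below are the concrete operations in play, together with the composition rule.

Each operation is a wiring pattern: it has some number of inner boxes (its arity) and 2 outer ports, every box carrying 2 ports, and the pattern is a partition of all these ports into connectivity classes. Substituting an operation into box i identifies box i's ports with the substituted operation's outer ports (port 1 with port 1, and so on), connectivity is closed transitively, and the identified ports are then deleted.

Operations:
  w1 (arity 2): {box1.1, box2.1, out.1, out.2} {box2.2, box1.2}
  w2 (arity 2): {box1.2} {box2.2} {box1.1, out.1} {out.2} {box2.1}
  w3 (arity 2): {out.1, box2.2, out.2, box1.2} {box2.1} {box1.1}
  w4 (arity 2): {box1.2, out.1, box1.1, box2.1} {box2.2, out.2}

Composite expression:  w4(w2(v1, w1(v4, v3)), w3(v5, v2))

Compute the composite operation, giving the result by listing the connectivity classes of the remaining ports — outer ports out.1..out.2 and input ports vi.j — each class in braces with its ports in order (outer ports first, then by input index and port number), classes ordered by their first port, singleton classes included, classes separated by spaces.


{out.1, out.2, v1.1, v2.2, v5.2} {v1.2} {v2.1} {v3.1, v4.1} {v3.2, v4.2} {v5.1}

Connectivity passes through glued w4-boundaries; trace each wire chain.
composing w1 on (v4, v3), with out.j its own outer ports: {out.1, out.2, v3.1, v4.1} {v3.2, v4.2}
composing w2 on (v1, v4, v3), with out.j its own outer ports: {out.1, v1.1} {out.2} {v1.2} {v3.1, v4.1} {v3.2, v4.2}
composing w3 on (v5, v2), with out.j its own outer ports: {out.1, out.2, v2.2, v5.2} {v2.1} {v5.1}
composing w4 on (v1, v4, v3, v5, v2), with out.j its own outer ports: {out.1, out.2, v1.1, v2.2, v5.2} {v1.2} {v2.1} {v3.1, v4.1} {v3.2, v4.2} {v5.1}


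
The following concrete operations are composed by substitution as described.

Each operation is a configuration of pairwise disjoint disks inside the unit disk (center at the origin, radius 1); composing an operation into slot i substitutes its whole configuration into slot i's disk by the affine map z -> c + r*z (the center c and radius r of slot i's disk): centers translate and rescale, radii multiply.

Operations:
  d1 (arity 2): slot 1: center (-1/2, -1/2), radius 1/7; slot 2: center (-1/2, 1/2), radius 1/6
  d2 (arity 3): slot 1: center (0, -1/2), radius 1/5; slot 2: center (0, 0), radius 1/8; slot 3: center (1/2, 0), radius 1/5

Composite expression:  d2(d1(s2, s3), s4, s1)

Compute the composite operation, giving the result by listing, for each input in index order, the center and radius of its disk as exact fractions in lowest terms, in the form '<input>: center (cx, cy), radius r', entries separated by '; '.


s1: center (1/2, 0), radius 1/5; s2: center (-1/10, -3/5), radius 1/35; s3: center (-1/10, -2/5), radius 1/30; s4: center (0, 0), radius 1/8

Follow each s-input down from d2: c' goes to c + r*c', radius to r*r'.
input s2: applying the 2 nested substitutions gives center (-1/10, -3/5), radius 1/35
input s3: applying the 2 nested substitutions gives center (-1/10, -2/5), radius 1/30
input s4: applying the 1 nested substitution gives center (0, 0), radius 1/8
input s1: applying the 1 nested substitution gives center (1/2, 0), radius 1/5


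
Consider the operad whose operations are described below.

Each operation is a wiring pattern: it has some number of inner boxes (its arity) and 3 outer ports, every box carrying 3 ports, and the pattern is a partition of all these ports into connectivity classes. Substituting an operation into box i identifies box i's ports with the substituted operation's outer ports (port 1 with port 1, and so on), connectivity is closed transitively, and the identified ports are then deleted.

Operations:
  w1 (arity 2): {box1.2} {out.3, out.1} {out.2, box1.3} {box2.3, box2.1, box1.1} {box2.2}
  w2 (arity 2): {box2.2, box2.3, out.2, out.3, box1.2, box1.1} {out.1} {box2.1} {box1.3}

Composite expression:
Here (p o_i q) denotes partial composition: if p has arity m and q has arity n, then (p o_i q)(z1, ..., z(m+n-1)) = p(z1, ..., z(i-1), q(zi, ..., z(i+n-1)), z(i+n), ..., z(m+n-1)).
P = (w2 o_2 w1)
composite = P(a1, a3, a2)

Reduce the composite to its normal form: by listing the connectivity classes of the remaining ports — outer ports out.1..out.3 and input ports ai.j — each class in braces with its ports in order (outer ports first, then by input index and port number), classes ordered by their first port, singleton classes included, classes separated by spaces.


{out.1} {out.2, out.3, a1.1, a1.2, a3.3} {a1.3} {a2.1, a2.3, a3.1} {a2.2} {a3.2}

After gluing at w2, chains via deleted ports link the a-ports.
w1 over (a3, a2) gives {out.1, out.3} {out.2, a3.3} {a2.1, a2.3, a3.1} {a2.2} {a3.2}, out.j being that stage's outer ports
w2 over (a1, a3, a2) gives {out.1} {out.2, out.3, a1.1, a1.2, a3.3} {a1.3} {a2.1, a2.3, a3.1} {a2.2} {a3.2}, out.j being that stage's outer ports


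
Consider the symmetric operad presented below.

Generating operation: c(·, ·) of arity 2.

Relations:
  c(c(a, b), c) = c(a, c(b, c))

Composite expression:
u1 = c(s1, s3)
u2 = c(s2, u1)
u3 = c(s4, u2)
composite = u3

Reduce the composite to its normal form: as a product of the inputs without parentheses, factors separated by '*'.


s4 * s2 * s1 * s3

Under associativity of c, the answer is the s's in reading order.
c(s1, s3) linearizes to s1 * s3
c(s2, c(s1, s3)) linearizes to s2 * s1 * s3
c(s4, c(s2, c(s1, s3))) linearizes to s4 * s2 * s1 * s3


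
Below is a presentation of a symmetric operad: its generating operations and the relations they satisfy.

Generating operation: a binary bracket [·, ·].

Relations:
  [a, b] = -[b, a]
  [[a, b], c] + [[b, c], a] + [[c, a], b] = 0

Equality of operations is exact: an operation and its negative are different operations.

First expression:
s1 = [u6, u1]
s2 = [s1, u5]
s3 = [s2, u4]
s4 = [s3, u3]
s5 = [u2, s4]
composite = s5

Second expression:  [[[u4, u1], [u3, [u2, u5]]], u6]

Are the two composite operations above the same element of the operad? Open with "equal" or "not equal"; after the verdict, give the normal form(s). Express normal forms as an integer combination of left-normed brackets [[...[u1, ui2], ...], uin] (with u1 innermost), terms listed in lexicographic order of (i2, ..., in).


not equal; first: [[[[[u1, u6], u5], u4], u3], u2]; second: [[[[[u1, u4], u2], u5], u3], u6] - [[[[[u1, u4], u3], u2], u5], u6] + [[[[[u1, u4], u3], u5], u2], u6] - [[[[[u1, u4], u5], u2], u3], u6]


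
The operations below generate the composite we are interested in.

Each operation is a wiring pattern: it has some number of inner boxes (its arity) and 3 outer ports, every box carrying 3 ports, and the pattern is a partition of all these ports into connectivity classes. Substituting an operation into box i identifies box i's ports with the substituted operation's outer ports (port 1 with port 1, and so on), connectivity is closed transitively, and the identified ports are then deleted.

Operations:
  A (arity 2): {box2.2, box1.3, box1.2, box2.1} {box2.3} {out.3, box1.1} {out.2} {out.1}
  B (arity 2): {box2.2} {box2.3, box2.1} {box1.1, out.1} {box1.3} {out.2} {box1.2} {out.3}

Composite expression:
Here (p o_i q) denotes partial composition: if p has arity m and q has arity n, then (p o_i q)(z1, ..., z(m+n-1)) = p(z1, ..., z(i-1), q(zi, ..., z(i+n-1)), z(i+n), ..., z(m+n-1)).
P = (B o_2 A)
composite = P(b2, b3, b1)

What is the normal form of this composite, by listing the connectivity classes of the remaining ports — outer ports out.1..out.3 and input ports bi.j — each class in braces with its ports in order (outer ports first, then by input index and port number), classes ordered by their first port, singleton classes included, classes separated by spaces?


{out.1, b2.1} {out.2} {out.3} {b1.1, b1.2, b3.2, b3.3} {b1.3} {b2.2} {b2.3} {b3.1}

Connectivity passes through glued B-boundaries; trace each wire chain.
through A, on inputs (b3, b1): {out.1} {out.2} {out.3, b3.1} {b1.1, b1.2, b3.2, b3.3} {b1.3} (out.j = stage outer ports)
through B, on inputs (b2, b3, b1): {out.1, b2.1} {out.2} {out.3} {b1.1, b1.2, b3.2, b3.3} {b1.3} {b2.2} {b2.3} {b3.1} (out.j = stage outer ports)


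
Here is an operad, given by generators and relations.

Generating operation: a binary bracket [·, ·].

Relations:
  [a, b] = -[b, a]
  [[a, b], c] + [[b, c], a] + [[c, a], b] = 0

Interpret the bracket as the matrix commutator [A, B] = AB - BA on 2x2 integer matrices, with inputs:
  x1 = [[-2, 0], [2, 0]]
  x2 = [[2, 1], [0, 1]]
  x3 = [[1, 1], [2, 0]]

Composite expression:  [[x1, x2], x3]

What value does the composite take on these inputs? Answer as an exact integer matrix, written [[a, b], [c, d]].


[[-6, -2], [10, 6]]


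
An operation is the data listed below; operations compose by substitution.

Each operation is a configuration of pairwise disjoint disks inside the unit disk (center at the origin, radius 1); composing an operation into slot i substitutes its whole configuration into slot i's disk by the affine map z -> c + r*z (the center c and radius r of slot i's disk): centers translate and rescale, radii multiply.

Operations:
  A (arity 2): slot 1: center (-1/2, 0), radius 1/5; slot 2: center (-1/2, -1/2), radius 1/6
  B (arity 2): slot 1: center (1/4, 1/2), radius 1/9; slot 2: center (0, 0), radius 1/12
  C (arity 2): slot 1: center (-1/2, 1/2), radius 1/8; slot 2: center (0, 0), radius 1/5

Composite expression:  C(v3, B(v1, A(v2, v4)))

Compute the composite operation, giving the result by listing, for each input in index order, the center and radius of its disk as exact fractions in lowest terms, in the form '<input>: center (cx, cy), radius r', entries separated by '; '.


v1: center (1/20, 1/10), radius 1/45; v2: center (-1/120, 0), radius 1/300; v3: center (-1/2, 1/2), radius 1/8; v4: center (-1/120, -1/120), radius 1/360

Affine substitution under C: radii multiply and v-centers shift.
v3: after 1 affine step, its disk has center (-1/2, 1/2), radius 1/8
v1: after 2 affine steps, its disk has center (1/20, 1/10), radius 1/45
v2: after 3 affine steps, its disk has center (-1/120, 0), radius 1/300
v4: after 3 affine steps, its disk has center (-1/120, -1/120), radius 1/360


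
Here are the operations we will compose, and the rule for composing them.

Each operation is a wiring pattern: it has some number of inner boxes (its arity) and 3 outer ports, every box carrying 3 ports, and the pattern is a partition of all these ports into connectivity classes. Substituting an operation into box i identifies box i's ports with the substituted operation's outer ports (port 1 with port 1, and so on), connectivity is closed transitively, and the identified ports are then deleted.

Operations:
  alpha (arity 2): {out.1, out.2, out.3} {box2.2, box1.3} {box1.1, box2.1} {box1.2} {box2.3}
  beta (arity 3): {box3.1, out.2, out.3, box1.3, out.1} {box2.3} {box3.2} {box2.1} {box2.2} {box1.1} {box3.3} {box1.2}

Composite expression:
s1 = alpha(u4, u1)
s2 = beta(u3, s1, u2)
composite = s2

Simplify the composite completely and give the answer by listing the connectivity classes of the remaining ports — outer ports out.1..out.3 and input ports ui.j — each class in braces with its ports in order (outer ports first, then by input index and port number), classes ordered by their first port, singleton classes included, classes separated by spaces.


{out.1, out.2, out.3, u2.1, u3.3} {u1.1, u4.1} {u1.2, u4.3} {u1.3} {u2.2} {u2.3} {u3.1} {u3.2} {u4.2}

Two ports join when wires chain via beta-identified ports.
after alpha, the pattern on (u4, u1) reads {out.1, out.2, out.3} {u1.1, u4.1} {u1.2, u4.3} {u1.3} {u4.2} (out.j = its outer ports)
after beta, the pattern on (u3, u4, u1, u2) reads {out.1, out.2, out.3, u2.1, u3.3} {u1.1, u4.1} {u1.2, u4.3} {u1.3} {u2.2} {u2.3} {u3.1} {u3.2} {u4.2} (out.j = its outer ports)


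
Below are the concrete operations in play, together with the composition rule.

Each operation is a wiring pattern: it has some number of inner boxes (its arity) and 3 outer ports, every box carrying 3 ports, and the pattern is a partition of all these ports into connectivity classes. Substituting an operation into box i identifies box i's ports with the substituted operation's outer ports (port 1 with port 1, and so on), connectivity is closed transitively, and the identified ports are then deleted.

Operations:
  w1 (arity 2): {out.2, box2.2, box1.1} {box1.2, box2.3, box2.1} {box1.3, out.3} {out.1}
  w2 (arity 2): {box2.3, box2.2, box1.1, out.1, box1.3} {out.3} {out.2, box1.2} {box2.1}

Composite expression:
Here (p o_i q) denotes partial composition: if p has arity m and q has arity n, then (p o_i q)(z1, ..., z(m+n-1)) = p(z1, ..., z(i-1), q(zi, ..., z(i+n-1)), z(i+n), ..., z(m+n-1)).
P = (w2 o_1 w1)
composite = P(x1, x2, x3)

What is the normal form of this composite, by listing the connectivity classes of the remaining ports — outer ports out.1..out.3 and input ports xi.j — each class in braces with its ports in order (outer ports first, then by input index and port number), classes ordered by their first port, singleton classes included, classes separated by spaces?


{out.1, x1.3, x3.2, x3.3} {out.2, x1.1, x2.2} {out.3} {x1.2, x2.1, x2.3} {x3.1}

After gluing at w2, chains via deleted ports link the x-ports.
w1 over (x1, x2) gives {out.1} {out.2, x1.1, x2.2} {out.3, x1.3} {x1.2, x2.1, x2.3}, out.j being that stage's outer ports
w2 over (x1, x2, x3) gives {out.1, x1.3, x3.2, x3.3} {out.2, x1.1, x2.2} {out.3} {x1.2, x2.1, x2.3} {x3.1}, out.j being that stage's outer ports


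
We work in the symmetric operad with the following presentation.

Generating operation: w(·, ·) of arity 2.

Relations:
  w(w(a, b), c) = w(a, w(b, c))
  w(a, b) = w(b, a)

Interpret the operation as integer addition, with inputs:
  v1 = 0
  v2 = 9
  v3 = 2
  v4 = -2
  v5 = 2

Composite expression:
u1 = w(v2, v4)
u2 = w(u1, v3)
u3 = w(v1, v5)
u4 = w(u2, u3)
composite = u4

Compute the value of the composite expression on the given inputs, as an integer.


11

w(v2, v4) = 7
w(w(v2, v4), v3) = 9
w(v1, v5) = 2
w(w(w(v2, v4), v3), w(v1, v5)) = 11


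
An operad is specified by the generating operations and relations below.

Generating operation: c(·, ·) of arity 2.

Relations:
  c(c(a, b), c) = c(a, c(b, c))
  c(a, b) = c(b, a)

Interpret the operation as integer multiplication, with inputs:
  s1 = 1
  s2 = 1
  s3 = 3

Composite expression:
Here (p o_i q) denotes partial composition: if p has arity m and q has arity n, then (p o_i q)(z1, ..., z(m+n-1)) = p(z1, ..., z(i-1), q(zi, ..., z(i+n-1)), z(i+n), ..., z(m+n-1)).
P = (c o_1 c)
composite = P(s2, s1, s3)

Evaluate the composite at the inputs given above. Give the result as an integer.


c(s2, s1) = 1
c(c(s2, s1), s3) = 3

3


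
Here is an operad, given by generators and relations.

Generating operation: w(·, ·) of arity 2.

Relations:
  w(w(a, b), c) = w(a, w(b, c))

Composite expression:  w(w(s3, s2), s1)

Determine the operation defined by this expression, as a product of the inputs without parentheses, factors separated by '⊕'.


s3 ⊕ s2 ⊕ s1

All parenthesizations of w agree; list the s-inputs left to right.
w(s3, s2) spells out as s3 ⊕ s2
w(w(s3, s2), s1) spells out as s3 ⊕ s2 ⊕ s1


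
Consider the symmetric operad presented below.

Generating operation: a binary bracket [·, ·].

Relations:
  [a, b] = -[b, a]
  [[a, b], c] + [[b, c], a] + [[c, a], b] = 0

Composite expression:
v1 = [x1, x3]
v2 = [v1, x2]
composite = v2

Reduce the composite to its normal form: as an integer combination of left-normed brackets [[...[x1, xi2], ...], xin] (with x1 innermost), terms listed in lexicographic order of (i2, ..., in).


[[x1, x3], x2]

Skip Jacobi rewriting: expand, keep x1-initial words, read off terms.
Composite bracket: [[x1, x3], x2]
The bracket unfolds into 4 signed words via [a, b] = ab - ba (2^2 = 4).
The x1-initial words carry the normal form:
  the word x1x3x2 carries sign +1 and contributes +[[x1, x3], x2]


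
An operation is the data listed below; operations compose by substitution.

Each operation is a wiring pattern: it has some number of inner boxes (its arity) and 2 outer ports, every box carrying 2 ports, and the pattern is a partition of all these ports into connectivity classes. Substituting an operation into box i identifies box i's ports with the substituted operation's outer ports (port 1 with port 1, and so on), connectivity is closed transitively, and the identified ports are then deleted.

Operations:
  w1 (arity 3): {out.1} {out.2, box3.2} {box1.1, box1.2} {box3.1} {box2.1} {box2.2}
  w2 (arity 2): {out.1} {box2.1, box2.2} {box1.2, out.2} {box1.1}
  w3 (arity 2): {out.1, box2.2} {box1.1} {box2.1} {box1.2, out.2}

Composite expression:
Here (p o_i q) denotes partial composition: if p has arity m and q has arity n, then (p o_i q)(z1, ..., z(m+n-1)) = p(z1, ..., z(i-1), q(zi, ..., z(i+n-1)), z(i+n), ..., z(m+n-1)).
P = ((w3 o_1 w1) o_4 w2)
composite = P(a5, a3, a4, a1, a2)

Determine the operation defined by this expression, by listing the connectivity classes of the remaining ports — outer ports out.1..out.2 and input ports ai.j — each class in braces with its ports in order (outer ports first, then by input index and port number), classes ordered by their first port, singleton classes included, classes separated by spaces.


{out.1, a1.2} {out.2, a4.2} {a1.1} {a2.1, a2.2} {a3.1} {a3.2} {a4.1} {a5.1, a5.2}


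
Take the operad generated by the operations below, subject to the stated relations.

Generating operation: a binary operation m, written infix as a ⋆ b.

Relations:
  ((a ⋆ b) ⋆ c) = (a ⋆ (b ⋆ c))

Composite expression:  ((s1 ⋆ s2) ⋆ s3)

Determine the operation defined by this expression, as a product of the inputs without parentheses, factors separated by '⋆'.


s1 ⋆ s2 ⋆ s3

All parenthesizations of m agree; list the s-inputs left to right.
(s1 ⋆ s2) reduces to s1 ⋆ s2
((s1 ⋆ s2) ⋆ s3) reduces to s1 ⋆ s2 ⋆ s3


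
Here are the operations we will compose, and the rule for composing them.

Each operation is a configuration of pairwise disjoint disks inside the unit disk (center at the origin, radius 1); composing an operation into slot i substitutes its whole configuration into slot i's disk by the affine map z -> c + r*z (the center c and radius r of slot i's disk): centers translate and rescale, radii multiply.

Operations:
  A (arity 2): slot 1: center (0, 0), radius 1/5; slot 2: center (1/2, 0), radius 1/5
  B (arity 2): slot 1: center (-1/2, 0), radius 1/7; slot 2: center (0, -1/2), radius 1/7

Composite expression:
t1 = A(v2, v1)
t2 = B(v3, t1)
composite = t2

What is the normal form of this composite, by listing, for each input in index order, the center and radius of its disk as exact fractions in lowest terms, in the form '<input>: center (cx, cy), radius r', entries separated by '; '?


v1: center (1/14, -1/2), radius 1/35; v2: center (0, -1/2), radius 1/35; v3: center (-1/2, 0), radius 1/7
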